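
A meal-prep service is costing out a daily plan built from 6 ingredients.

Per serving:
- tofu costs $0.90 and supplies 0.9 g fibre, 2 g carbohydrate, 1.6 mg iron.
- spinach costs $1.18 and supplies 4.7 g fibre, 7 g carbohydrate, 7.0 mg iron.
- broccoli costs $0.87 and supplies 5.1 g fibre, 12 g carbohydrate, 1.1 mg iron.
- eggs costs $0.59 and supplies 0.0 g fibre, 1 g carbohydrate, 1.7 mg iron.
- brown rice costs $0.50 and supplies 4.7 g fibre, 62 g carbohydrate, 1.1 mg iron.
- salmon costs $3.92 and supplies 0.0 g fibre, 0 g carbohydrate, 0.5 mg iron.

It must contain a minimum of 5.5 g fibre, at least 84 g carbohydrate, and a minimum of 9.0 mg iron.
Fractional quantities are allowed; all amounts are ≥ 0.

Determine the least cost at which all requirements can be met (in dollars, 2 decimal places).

$1.90

This is a linear program. Let x1 = servings of tofu, x2 = servings of spinach, x3 = servings of broccoli, x4 = servings of eggs, x5 = servings of brown rice, x6 = servings of salmon.
min 0.9x1 + 1.18x2 + 0.87x3 + 0.59x4 + 0.5x5 + 3.92x6 s.t.:
  0.9x1 + 4.7x2 + 5.1x3 + 4.7x5 ≥ 5.5   (fibre)
  2x1 + 7x2 + 12x3 + 1x4 + 62x5 ≥ 84   (carbohydrate)
  1.6x1 + 7x2 + 1.1x3 + 1.7x4 + 1.1x5 + 0.5x6 ≥ 9   (iron)
  x1, x2, x3, x4, x5, x6 ≥ 0.
At the optimum only spinach, brown rice are positive (tofu, broccoli, eggs, salmon = 0). There the carbohydrate and iron constraints are tight.
That vertex is x2 = 1.092, x5 = 1.232.
Cost = 1.18·1.092 + 0.5·1.232 = 1.9046.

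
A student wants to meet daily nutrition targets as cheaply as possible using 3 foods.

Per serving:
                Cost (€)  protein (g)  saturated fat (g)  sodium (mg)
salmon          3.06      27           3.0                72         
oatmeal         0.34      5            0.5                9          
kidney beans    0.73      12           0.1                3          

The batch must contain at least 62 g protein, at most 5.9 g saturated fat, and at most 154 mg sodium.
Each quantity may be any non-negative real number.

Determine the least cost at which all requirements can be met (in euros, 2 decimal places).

€3.77

Let x1 = servings of salmon, x2 = servings of oatmeal, x3 = servings of kidney beans.
Minimise 3.06x1 + 0.34x2 + 0.73x3 s.t.:
  27x1 + 5x2 + 12x3 ≥ 62   (protein)
  3x1 + 0.5x2 + 0.1x3 ≤ 5.9   (saturated fat)
  72x1 + 9x2 + 3x3 ≤ 154   (sodium)
  x1, x2, x3 ≥ 0.
The optimal basis is {kidney beans}; salmon, oatmeal drop out. Binding constraint: protein.
So kidney beans = 5.167 servings.
Hence cost = 0.73·5.167 = €3.7719.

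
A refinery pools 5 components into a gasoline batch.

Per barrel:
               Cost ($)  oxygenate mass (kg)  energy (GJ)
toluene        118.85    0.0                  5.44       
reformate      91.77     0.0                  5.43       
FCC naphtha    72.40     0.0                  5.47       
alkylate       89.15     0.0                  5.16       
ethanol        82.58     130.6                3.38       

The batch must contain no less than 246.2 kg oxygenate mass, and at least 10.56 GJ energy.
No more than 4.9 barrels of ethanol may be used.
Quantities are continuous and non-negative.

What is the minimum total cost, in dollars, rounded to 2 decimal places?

Set it up as a linear program. Let x1 = barrels of toluene, x2 = barrels of reformate, x3 = barrels of FCC naphtha, x4 = barrels of alkylate, x5 = barrels of ethanol.
min 118.85x1 + 91.77x2 + 72.4x3 + 89.15x4 + 82.58x5 subject to:
  130.6x5 ≥ 246.2   (oxygenate mass)
  5.44x1 + 5.43x2 + 5.47x3 + 5.16x4 + 3.38x5 ≥ 10.56   (energy)
  x5 ≤ 4.9
  x1, x2, x3, x4, x5 ≥ 0.
The optimal basis is {FCC naphtha, ethanol}; toluene, reformate, alkylate drop out. There the oxygenate mass and energy constraints are tight.
Solving gives x3 = 0.76567, x5 = 1.8851.
Cost = 72.4·0.76567 + 82.58·1.8851 = 211.1061.

$211.11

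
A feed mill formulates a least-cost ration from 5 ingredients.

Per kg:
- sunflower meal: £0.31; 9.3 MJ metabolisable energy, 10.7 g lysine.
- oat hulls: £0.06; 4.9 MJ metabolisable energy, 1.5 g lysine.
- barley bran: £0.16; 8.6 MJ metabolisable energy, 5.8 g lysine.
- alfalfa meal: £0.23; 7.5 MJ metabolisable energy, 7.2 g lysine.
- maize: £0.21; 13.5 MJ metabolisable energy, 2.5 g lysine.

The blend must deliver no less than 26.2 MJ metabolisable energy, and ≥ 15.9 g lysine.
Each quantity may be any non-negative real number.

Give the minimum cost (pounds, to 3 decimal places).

£0.457

Set it up as a linear program. Let x1 = kg of sunflower meal, x2 = kg of oat hulls, x3 = kg of barley bran, x4 = kg of alfalfa meal, x5 = kg of maize.
Minimise 0.31x1 + 0.06x2 + 0.16x3 + 0.23x4 + 0.21x5 with:
  9.3x1 + 4.9x2 + 8.6x3 + 7.5x4 + 13.5x5 ≥ 26.2   (metabolisable energy)
  10.7x1 + 1.5x2 + 5.8x3 + 7.2x4 + 2.5x5 ≥ 15.9   (lysine)
  x1, x2, x3, x4, x5 ≥ 0.
The optimal basis is {oat hulls, barley bran}; sunflower meal, alfalfa meal, maize drop out. Binding constraints: metabolisable energy and lysine.
Optimal quantities: oat hulls = 0.9807 kg, barley bran = 2.488 kg.
Total cost: 0.06·0.9807 + 0.16·2.488 = 0.45692.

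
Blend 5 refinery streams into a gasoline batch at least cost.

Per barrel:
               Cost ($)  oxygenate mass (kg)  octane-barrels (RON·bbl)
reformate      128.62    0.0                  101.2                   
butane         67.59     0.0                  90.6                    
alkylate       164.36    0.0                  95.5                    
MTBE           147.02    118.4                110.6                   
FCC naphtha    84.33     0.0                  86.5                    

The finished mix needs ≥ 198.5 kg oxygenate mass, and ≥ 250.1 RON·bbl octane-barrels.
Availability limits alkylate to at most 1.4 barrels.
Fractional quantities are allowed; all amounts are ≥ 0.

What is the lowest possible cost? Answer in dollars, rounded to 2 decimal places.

$294.73

Let x1 = barrels of reformate, x2 = barrels of butane, x3 = barrels of alkylate, x4 = barrels of MTBE, x5 = barrels of FCC naphtha.
Minimise 128.62x1 + 67.59x2 + 164.36x3 + 147.02x4 + 84.33x5 with:
  118.4x4 ≥ 198.5   (oxygenate mass)
  101.2x1 + 90.6x2 + 95.5x3 + 110.6x4 + 86.5x5 ≥ 250.1   (octane-barrels)
  x3 ≤ 1.4
  x1, x2, x3, x4, x5 ≥ 0.
The minimum-cost mix takes nothing from reformate, alkylate, FCC naphtha — only butane, MTBE. Binding constraints: oxygenate mass and octane-barrels.
Solving gives x2 = 0.71387, x4 = 1.6765.
Objective = 67.59·0.71387 + 147.02·1.6765 = 294.7295.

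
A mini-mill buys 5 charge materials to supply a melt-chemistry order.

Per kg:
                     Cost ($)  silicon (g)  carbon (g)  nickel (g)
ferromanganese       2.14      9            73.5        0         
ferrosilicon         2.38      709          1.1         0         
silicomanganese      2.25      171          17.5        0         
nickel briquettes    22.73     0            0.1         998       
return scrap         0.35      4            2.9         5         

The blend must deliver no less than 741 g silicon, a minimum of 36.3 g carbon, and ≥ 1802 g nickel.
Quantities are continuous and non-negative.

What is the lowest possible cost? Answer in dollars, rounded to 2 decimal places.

This is a linear program. Let x1 = kg of ferromanganese, x2 = kg of ferrosilicon, x3 = kg of silicomanganese, x4 = kg of nickel briquettes, x5 = kg of return scrap.
Minimize 2.14x1 + 2.38x2 + 2.25x3 + 22.73x4 + 0.35x5 with:
  9x1 + 709x2 + 171x3 + 4x5 ≥ 741   (silicon)
  73.5x1 + 1.1x2 + 17.5x3 + 0.1x4 + 2.9x5 ≥ 36.3   (carbon)
  998x4 + 5x5 ≥ 1802   (nickel)
  x1, x2, x3, x4, x5 ≥ 0.
At the optimum only ferromanganese, ferrosilicon, nickel briquettes are positive (silicomanganese, return scrap = 0). Binding constraints: silicon, carbon, nickel.
So ferromanganese = 0.47587 kg, ferrosilicon = 1.0391 kg, nickel briquettes = 1.8056 kg.
Total cost: 2.14·0.47587 + 2.38·1.0391 + 22.73·1.8056 = 44.5327.

$44.53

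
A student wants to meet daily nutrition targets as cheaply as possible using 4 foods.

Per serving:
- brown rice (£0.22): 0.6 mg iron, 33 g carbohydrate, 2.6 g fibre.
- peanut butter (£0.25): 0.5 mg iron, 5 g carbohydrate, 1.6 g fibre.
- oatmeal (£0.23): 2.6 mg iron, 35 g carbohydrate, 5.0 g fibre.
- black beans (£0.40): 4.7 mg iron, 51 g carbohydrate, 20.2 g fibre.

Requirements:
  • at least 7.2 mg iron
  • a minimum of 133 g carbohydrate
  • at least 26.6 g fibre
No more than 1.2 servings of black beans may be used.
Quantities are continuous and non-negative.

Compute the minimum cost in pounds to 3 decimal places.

£0.912

This is a linear program. Let x1 = servings of brown rice, x2 = servings of peanut butter, x3 = servings of oatmeal, x4 = servings of black beans.
Minimise 0.22x1 + 0.25x2 + 0.23x3 + 0.4x4 subject to:
  0.6x1 + 0.5x2 + 2.6x3 + 4.7x4 ≥ 7.2   (iron)
  33x1 + 5x2 + 35x3 + 51x4 ≥ 133   (carbohydrate)
  2.6x1 + 1.6x2 + 5x3 + 20.2x4 ≥ 26.6   (fibre)
  x4 ≤ 1.2
  x1, x2, x3, x4 ≥ 0.
The cheapest feasible vertex uses only oatmeal, black beans; brown rice, peanut butter are not used. Binding constraints: carbohydrate and fibre.
Optimal quantities: oatmeal = 2.942 servings, black beans = 0.5885 servings.
Objective = 0.23·2.942 + 0.4·0.5885 = 0.91206.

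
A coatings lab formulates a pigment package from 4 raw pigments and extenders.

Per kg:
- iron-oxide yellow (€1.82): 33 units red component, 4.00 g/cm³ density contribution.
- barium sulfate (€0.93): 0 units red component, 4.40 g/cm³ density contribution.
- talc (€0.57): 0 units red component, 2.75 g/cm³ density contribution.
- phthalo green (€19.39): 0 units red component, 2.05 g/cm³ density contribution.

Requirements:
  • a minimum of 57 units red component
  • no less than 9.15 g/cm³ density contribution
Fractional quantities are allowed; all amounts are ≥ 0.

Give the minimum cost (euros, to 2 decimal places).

€3.61

This is a linear program. Let x1 = kg of iron-oxide yellow, x2 = kg of barium sulfate, x3 = kg of talc, x4 = kg of phthalo green.
min 1.82x1 + 0.93x2 + 0.57x3 + 19.39x4 subject to:
  33x1 ≥ 57   (red component)
  4x1 + 4.4x2 + 2.75x3 + 2.05x4 ≥ 9.15   (density contribution)
  x1, x2, x3, x4 ≥ 0.
The minimum-cost mix takes nothing from barium sulfate, phthalo green — only iron-oxide yellow, talc. Binding constraints: red component and density contribution.
Optimal quantities: iron-oxide yellow = 1.727 kg, talc = 0.8149 kg.
Objective = 1.82·1.727 + 0.57·0.8149 = 3.6076.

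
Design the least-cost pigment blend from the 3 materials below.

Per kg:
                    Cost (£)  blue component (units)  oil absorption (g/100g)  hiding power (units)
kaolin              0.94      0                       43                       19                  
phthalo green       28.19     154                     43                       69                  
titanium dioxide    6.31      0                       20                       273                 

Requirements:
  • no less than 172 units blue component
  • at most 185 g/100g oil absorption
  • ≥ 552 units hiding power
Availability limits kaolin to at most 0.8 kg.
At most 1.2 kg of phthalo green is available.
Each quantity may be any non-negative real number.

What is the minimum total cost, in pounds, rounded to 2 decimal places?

Set it up as a linear program. Let x1 = kg of kaolin, x2 = kg of phthalo green, x3 = kg of titanium dioxide.
Minimize 0.94x1 + 28.19x2 + 6.31x3 s.t.:
  154x2 ≥ 172   (blue component)
  43x1 + 43x2 + 20x3 ≤ 185   (oil absorption)
  19x1 + 69x2 + 273x3 ≥ 552   (hiding power)
  x1 ≤ 0.8
  x2 ≤ 1.2
  x1, x2, x3 ≥ 0.
The minimum-cost mix takes nothing from kaolin — only phthalo green, titanium dioxide. The blue component and hiding power requirements are met with equality.
So phthalo green = 1.1169 kg, titanium dioxide = 1.7397 kg.
Objective = 28.19·1.1169 + 6.31·1.7397 = 42.4629.

£42.46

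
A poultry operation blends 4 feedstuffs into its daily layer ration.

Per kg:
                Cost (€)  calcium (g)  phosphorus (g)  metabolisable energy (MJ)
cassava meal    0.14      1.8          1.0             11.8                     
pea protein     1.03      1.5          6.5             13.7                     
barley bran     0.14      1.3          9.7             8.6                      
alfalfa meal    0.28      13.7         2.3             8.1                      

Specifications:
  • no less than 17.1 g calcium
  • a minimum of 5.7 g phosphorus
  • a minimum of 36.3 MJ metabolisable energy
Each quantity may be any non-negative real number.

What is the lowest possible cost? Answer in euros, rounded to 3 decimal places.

€0.606

Let x1 = kg of cassava meal, x2 = kg of pea protein, x3 = kg of barley bran, x4 = kg of alfalfa meal.
Minimise 0.14x1 + 1.03x2 + 0.14x3 + 0.28x4 subject to:
  1.8x1 + 1.5x2 + 1.3x3 + 13.7x4 ≥ 17.1   (calcium)
  1x1 + 6.5x2 + 9.7x3 + 2.3x4 ≥ 5.7   (phosphorus)
  11.8x1 + 13.7x2 + 8.6x3 + 8.1x4 ≥ 36.3   (metabolisable energy)
  x1, x2, x3, x4 ≥ 0.
At the optimum only cassava meal, barley bran, alfalfa meal are positive (pea protein = 0). Binding constraints: calcium, phosphorus, metabolisable energy.
Solving gives x1 = 2.348, x3 = 0.1256, x4 = 0.9278.
Objective = 0.14·2.348 + 0.14·0.1256 + 0.28·0.9278 = 0.60609.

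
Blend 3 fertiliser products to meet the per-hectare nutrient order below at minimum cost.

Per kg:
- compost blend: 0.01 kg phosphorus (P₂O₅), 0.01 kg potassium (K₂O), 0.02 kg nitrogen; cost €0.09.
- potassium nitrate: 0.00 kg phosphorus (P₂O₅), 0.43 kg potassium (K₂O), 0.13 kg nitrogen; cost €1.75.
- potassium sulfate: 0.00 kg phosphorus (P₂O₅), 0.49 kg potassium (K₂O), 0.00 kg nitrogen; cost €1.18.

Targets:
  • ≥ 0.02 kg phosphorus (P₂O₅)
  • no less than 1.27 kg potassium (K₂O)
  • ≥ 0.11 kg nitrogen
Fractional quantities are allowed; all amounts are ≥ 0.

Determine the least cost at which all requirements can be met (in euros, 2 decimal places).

Let x1 = kg of compost blend, x2 = kg of potassium nitrate, x3 = kg of potassium sulfate.
min 0.09x1 + 1.75x2 + 1.18x3 s.t.:
  0.01x1 ≥ 0.02   (phosphorus (P₂O₅))
  0.01x1 + 0.43x2 + 0.49x3 ≥ 1.27   (potassium (K₂O))
  0.02x1 + 0.13x2 ≥ 0.11   (nitrogen)
  x1, x2, x3 ≥ 0.
The cheapest feasible vertex uses only compost blend, potassium sulfate; potassium nitrate is not used. There the potassium (K₂O) and nitrogen constraints are tight.
Optimal quantities: compost blend = 5.5 kg, potassium sulfate = 2.48 kg.
Cost = 0.09·5.5 + 1.18·2.48 = 3.4214.

€3.42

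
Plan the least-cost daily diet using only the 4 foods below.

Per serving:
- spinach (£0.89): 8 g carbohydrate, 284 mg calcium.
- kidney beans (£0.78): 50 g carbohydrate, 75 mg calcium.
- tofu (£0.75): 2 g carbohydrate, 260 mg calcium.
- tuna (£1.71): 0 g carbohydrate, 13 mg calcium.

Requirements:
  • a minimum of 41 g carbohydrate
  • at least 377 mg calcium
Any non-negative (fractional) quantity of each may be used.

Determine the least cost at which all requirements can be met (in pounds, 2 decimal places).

£1.52

Let x1 = servings of spinach, x2 = servings of kidney beans, x3 = servings of tofu, x4 = servings of tuna.
Minimize 0.89x1 + 0.78x2 + 0.75x3 + 1.71x4 s.t.:
  8x1 + 50x2 + 2x3 ≥ 41   (carbohydrate)
  284x1 + 75x2 + 260x3 + 13x4 ≥ 377   (calcium)
  x1, x2, x3, x4 ≥ 0.
The cheapest feasible vertex uses only kidney beans, tofu; spinach, tuna are not used. The carbohydrate and calcium requirements are met with equality.
Optimal quantities: kidney beans = 0.7709 servings, tofu = 1.228 servings.
Hence cost = 0.78·0.7709 + 0.75·1.228 = £1.5223.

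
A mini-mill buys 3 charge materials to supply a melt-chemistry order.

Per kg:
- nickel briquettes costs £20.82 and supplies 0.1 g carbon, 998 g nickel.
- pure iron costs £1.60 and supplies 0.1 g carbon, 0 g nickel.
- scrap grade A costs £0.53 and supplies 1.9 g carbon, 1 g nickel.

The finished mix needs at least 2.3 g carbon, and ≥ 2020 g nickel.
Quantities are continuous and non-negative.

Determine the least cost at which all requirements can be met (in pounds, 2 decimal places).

£42.70

Let x1 = kg of nickel briquettes, x2 = kg of pure iron, x3 = kg of scrap grade A.
Minimise 20.82x1 + 1.6x2 + 0.53x3 s.t.:
  0.1x1 + 0.1x2 + 1.9x3 ≥ 2.3   (carbon)
  998x1 + 1x3 ≥ 2020   (nickel)
  x1, x2, x3 ≥ 0.
At the optimum only nickel briquettes, scrap grade A are positive (pure iron = 0). Binding constraints: carbon and nickel.
That vertex is x1 = 2.023, x3 = 1.104.
Cost = 20.82·2.023 + 0.53·1.104 = 42.7040.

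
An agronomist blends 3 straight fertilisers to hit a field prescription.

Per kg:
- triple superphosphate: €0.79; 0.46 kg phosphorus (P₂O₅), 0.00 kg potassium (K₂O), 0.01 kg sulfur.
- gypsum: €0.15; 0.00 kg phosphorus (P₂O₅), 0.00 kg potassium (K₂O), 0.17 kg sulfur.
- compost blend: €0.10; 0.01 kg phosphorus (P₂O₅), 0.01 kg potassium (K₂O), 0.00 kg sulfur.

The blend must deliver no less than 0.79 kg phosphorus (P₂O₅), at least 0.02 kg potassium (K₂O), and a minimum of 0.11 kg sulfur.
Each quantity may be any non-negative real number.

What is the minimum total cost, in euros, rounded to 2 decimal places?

Let x1 = kg of triple superphosphate, x2 = kg of gypsum, x3 = kg of compost blend.
min 0.79x1 + 0.15x2 + 0.1x3 with:
  0.46x1 + 0.01x3 ≥ 0.79   (phosphorus (P₂O₅))
  0.01x3 ≥ 0.02   (potassium (K₂O))
  0.01x1 + 0.17x2 ≥ 0.11   (sulfur)
  x1, x2, x3 ≥ 0.
The optimal mix uses every input. There the phosphorus (P₂O₅), potassium (K₂O), sulfur constraints are tight.
Solving gives x1 = 1.674, x2 = 0.5486, x3 = 2.
Cost = 0.79·1.674 + 0.15·0.5486 + 0.1·2 = 1.6048.

€1.60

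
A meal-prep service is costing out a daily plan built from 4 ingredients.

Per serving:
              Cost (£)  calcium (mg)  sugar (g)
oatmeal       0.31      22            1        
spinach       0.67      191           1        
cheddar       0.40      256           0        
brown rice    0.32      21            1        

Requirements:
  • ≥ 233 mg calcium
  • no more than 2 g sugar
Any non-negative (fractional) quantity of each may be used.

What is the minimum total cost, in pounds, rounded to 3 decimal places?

Let x1 = servings of oatmeal, x2 = servings of spinach, x3 = servings of cheddar, x4 = servings of brown rice.
Minimize 0.31x1 + 0.67x2 + 0.4x3 + 0.32x4 s.t.:
  22x1 + 191x2 + 256x3 + 21x4 ≥ 233   (calcium)
  1x1 + 1x2 + 1x4 ≤ 2   (sugar)
  x1, x2, x3, x4 ≥ 0.
The minimum-cost mix takes nothing from oatmeal, spinach, brown rice — only cheddar. Binding constraint: calcium.
Optimal quantities: cheddar = 0.9102 servings.
Hence cost = 0.4·0.9102 = £0.36408.

£0.364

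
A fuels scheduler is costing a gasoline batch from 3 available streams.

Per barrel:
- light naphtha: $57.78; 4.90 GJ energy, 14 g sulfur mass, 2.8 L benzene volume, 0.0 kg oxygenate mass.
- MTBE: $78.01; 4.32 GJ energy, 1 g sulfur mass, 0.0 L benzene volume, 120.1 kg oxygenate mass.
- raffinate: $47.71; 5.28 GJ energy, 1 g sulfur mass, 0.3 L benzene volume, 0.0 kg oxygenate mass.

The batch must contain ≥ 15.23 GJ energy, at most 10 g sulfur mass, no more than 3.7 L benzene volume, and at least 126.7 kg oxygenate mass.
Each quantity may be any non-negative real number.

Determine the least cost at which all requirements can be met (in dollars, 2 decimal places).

$178.73

Let x1 = barrels of light naphtha, x2 = barrels of MTBE, x3 = barrels of raffinate.
Minimise 57.78x1 + 78.01x2 + 47.71x3 s.t.:
  4.9x1 + 4.32x2 + 5.28x3 ≥ 15.23   (energy)
  14x1 + 1x2 + 1x3 ≤ 10   (sulfur mass)
  2.8x1 + 0.3x3 ≤ 3.7   (benzene volume)
  120.1x2 ≥ 126.7   (oxygenate mass)
  x1, x2, x3 ≥ 0.
The cheapest feasible vertex uses only MTBE, raffinate; light naphtha is not used. The energy and oxygenate mass requirements are met with equality.
Optimal quantities: MTBE = 1.05495 barrels, raffinate = 2.02133 barrels.
Objective = 78.01·1.05495 + 47.71·2.02133 = 178.7343.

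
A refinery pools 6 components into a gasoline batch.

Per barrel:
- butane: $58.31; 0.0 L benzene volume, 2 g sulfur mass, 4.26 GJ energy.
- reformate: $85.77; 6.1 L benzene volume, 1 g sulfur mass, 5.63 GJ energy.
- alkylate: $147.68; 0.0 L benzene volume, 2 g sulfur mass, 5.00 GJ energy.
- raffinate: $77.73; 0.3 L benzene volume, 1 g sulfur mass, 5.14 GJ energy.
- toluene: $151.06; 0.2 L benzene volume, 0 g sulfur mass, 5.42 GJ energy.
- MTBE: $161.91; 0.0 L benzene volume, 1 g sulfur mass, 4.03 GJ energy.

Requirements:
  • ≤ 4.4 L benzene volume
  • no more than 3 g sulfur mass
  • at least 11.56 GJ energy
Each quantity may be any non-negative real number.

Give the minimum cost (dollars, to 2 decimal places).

$170.90

Let x1 = barrels of butane, x2 = barrels of reformate, x3 = barrels of alkylate, x4 = barrels of raffinate, x5 = barrels of toluene, x6 = barrels of MTBE.
Minimise 58.31x1 + 85.77x2 + 147.68x3 + 77.73x4 + 151.06x5 + 161.91x6 with:
  6.1x2 + 0.3x4 + 0.2x5 ≤ 4.4   (benzene volume)
  2x1 + 1x2 + 2x3 + 1x4 + 1x6 ≤ 3   (sulfur mass)
  4.26x1 + 5.63x2 + 5x3 + 5.14x4 + 5.42x5 + 4.03x6 ≥ 11.56   (energy)
  x1, x2, x3, x4, x5, x6 ≥ 0.
At the optimum only butane, raffinate are positive (reformate, alkylate, toluene, MTBE = 0). There the sulfur mass and energy constraints are tight.
So butane = 0.6412 barrels, raffinate = 1.7176 barrels.
Hence cost = 58.31·0.6412 + 77.73·1.7176 = $170.8974.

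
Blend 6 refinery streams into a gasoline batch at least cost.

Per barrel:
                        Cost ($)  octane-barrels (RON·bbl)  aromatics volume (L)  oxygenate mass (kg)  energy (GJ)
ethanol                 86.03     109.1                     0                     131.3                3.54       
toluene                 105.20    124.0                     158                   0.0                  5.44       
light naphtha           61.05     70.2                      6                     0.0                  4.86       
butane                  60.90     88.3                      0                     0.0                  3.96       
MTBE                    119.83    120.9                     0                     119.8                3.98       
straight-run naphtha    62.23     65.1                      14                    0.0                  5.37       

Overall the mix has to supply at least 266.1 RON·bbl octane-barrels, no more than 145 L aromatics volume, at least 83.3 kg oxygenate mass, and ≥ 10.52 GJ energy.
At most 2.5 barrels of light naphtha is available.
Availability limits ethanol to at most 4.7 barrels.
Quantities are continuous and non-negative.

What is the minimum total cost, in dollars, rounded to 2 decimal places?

Treat it as an LP. Let x1 = barrels of ethanol, x2 = barrels of toluene, x3 = barrels of light naphtha, x4 = barrels of butane, x5 = barrels of MTBE, x6 = barrels of straight-run naphtha.
Minimize 86.03x1 + 105.2x2 + 61.05x3 + 60.9x4 + 119.83x5 + 62.23x6 with:
  109.1x1 + 124x2 + 70.2x3 + 88.3x4 + 120.9x5 + 65.1x6 ≥ 266.1   (octane-barrels)
  158x2 + 6x3 + 14x6 ≤ 145   (aromatics volume)
  131.3x1 + 119.8x5 ≥ 83.3   (oxygenate mass)
  3.54x1 + 5.44x2 + 4.86x3 + 3.96x4 + 3.98x5 + 5.37x6 ≥ 10.52   (energy)
  x3 ≤ 2.5
  x1 ≤ 4.7
  x1, x2, x3, x4, x5, x6 ≥ 0.
The cheapest feasible vertex uses only ethanol, butane; toluene, light naphtha, MTBE, straight-run naphtha are not used. Binding constraints: octane-barrels and oxygenate mass.
Solving gives x1 = 0.63442, x4 = 2.2297.
Hence cost = 86.03·0.63442 + 60.9·2.2297 = $190.3679.

$190.37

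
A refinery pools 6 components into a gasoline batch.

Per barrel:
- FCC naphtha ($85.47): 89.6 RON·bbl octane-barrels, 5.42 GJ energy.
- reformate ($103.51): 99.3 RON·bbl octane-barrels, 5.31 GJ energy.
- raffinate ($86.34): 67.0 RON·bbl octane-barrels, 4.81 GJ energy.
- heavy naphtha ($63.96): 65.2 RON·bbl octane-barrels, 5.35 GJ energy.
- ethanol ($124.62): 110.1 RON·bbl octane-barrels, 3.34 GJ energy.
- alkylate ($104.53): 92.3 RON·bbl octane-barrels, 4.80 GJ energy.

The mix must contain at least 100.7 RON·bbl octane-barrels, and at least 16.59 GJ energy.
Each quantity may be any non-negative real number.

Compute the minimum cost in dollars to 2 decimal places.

$198.34

Let x1 = barrels of FCC naphtha, x2 = barrels of reformate, x3 = barrels of raffinate, x4 = barrels of heavy naphtha, x5 = barrels of ethanol, x6 = barrels of alkylate.
min 85.47x1 + 103.51x2 + 86.34x3 + 63.96x4 + 124.62x5 + 104.53x6 with:
  89.6x1 + 99.3x2 + 67x3 + 65.2x4 + 110.1x5 + 92.3x6 ≥ 100.7   (octane-barrels)
  5.42x1 + 5.31x2 + 4.81x3 + 5.35x4 + 3.34x5 + 4.8x6 ≥ 16.59   (energy)
  x1, x2, x3, x4, x5, x6 ≥ 0.
At the optimum only heavy naphtha is positive (FCC naphtha, reformate, raffinate, ethanol, alkylate = 0). Binding constraint: energy.
So heavy naphtha = 3.101 barrels.
Hence cost = 63.96·3.101 = $198.3400.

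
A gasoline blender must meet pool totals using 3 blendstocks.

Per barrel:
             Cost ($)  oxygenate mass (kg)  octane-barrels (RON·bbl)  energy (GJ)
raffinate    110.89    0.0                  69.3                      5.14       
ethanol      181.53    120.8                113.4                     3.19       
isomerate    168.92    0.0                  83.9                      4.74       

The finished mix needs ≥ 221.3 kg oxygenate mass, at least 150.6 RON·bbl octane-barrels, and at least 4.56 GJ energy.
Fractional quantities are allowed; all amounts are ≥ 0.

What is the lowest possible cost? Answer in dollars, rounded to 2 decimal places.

Set it up as a linear program. Let x1 = barrels of raffinate, x2 = barrels of ethanol, x3 = barrels of isomerate.
Minimise 110.89x1 + 181.53x2 + 168.92x3 s.t.:
  120.8x2 ≥ 221.3   (oxygenate mass)
  69.3x1 + 113.4x2 + 83.9x3 ≥ 150.6   (octane-barrels)
  5.14x1 + 3.19x2 + 4.74x3 ≥ 4.56   (energy)
  x1, x2, x3 ≥ 0.
The optimal basis is {ethanol}; raffinate, isomerate drop out. There the oxygenate mass constraint is tight.
That vertex is x2 = 1.83195.
Total cost: 181.53·1.83195 = 332.5539.

$332.55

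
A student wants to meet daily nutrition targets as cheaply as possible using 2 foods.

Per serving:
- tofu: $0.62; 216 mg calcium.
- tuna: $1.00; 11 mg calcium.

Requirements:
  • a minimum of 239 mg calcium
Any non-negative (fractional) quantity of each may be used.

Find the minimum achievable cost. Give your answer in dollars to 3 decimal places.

$0.686

Treat it as an LP. Let x1 = servings of tofu, x2 = servings of tuna.
Minimise 0.62x1 + 1x2 s.t.:
  216x1 + 11x2 ≥ 239   (calcium)
  x1, x2 ≥ 0.
At the optimum only tofu is positive (tuna = 0). There the calcium constraint is tight.
Optimal quantities: tofu = 1.106 servings.
Hence cost = 0.62·1.106 = $0.68572.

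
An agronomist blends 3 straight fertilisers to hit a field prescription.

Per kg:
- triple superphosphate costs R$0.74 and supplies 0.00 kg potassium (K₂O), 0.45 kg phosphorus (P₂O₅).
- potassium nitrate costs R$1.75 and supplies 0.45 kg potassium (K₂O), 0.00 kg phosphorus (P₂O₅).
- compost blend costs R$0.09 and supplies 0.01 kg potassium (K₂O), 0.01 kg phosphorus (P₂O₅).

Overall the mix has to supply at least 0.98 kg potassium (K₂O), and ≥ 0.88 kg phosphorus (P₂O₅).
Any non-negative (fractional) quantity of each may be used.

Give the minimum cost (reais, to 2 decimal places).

R$5.26

Let x1 = kg of triple superphosphate, x2 = kg of potassium nitrate, x3 = kg of compost blend.
min 0.74x1 + 1.75x2 + 0.09x3 with:
  0.45x2 + 0.01x3 ≥ 0.98   (potassium (K₂O))
  0.45x1 + 0.01x3 ≥ 0.88   (phosphorus (P₂O₅))
  x1, x2, x3 ≥ 0.
The cheapest feasible vertex uses only triple superphosphate, potassium nitrate; compost blend is not used. There the potassium (K₂O) and phosphorus (P₂O₅) constraints are tight.
That vertex is x1 = 1.956, x2 = 2.178.
Hence cost = 0.74·1.956 + 1.75·2.178 = R$5.2589.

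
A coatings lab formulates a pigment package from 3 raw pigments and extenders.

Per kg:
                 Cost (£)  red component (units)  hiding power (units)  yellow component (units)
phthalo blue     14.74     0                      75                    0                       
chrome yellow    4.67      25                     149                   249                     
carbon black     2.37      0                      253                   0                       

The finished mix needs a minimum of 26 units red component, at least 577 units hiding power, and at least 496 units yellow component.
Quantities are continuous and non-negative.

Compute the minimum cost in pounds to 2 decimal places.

Let x1 = kg of phthalo blue, x2 = kg of chrome yellow, x3 = kg of carbon black.
min 14.74x1 + 4.67x2 + 2.37x3 s.t.:
  25x2 ≥ 26   (red component)
  75x1 + 149x2 + 253x3 ≥ 577   (hiding power)
  249x2 ≥ 496   (yellow component)
  x1, x2, x3 ≥ 0.
The minimum-cost mix takes nothing from phthalo blue — only chrome yellow, carbon black. The hiding power and yellow component requirements are met with equality.
That vertex is x2 = 1.992, x3 = 1.107.
Total cost: 4.67·1.992 + 2.37·1.107 = 11.9262.

£11.93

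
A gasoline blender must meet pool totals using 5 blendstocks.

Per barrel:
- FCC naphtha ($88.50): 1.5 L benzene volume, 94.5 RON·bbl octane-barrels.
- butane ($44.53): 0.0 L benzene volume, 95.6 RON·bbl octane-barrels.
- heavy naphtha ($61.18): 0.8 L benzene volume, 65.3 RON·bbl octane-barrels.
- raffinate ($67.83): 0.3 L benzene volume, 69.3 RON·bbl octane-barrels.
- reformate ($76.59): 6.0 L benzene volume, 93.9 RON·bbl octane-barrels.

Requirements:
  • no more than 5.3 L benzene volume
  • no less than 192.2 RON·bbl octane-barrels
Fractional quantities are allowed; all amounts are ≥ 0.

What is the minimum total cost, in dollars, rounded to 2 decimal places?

This is a linear program. Let x1 = barrels of FCC naphtha, x2 = barrels of butane, x3 = barrels of heavy naphtha, x4 = barrels of raffinate, x5 = barrels of reformate.
min 88.5x1 + 44.53x2 + 61.18x3 + 67.83x4 + 76.59x5 subject to:
  1.5x1 + 0.8x3 + 0.3x4 + 6x5 ≤ 5.3   (benzene volume)
  94.5x1 + 95.6x2 + 65.3x3 + 69.3x4 + 93.9x5 ≥ 192.2   (octane-barrels)
  x1, x2, x3, x4, x5 ≥ 0.
The optimal basis is {butane}; FCC naphtha, heavy naphtha, raffinate, reformate drop out. Binding constraint: octane-barrels.
Solving gives x2 = 2.0105.
Hence cost = 44.53·2.0105 = $89.5276.

$89.53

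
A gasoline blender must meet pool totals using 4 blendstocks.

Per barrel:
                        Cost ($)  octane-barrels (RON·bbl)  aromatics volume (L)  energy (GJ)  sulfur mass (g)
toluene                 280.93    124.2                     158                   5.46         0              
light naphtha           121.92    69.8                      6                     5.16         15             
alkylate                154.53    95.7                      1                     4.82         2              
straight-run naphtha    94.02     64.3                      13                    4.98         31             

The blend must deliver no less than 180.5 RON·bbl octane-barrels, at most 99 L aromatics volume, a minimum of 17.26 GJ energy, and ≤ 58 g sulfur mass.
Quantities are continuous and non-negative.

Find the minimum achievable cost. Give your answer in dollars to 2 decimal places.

$396.62

This is a linear program. Let x1 = barrels of toluene, x2 = barrels of light naphtha, x3 = barrels of alkylate, x4 = barrels of straight-run naphtha.
min 280.93x1 + 121.92x2 + 154.53x3 + 94.02x4 with:
  124.2x1 + 69.8x2 + 95.7x3 + 64.3x4 ≥ 180.5   (octane-barrels)
  158x1 + 6x2 + 1x3 + 13x4 ≤ 99   (aromatics volume)
  5.46x1 + 5.16x2 + 4.82x3 + 4.98x4 ≥ 17.26   (energy)
  15x2 + 2x3 + 31x4 ≤ 58   (sulfur mass)
  x1, x2, x3, x4 ≥ 0.
The minimum-cost mix takes nothing from toluene, alkylate — only light naphtha, straight-run naphtha. The energy and sulfur mass requirements are met with equality.
That vertex is x2 = 2.8879, x4 = 0.47361.
Total cost: 121.92·2.8879 + 94.02·0.47361 = 396.6216.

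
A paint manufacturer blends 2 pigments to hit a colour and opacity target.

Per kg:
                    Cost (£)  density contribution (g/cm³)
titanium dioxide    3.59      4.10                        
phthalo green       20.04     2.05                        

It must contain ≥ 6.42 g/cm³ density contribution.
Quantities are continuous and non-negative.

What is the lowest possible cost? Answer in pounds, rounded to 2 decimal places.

This is a linear program. Let x1 = kg of titanium dioxide, x2 = kg of phthalo green.
Minimize 3.59x1 + 20.04x2 subject to:
  4.1x1 + 2.05x2 ≥ 6.42   (density contribution)
  x1, x2 ≥ 0.
The minimum-cost mix takes nothing from phthalo green — only titanium dioxide. Binding constraint: density contribution.
Optimal quantities: titanium dioxide = 1.566 kg.
Cost = 3.59·1.566 = 5.6219.

£5.62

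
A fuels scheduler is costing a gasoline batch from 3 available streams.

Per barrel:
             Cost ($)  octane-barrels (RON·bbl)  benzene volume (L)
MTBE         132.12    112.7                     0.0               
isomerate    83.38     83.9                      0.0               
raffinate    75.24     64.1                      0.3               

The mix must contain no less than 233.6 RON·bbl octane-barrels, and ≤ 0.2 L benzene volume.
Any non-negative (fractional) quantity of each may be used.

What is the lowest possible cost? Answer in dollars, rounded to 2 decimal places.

$232.15

Let x1 = barrels of MTBE, x2 = barrels of isomerate, x3 = barrels of raffinate.
min 132.12x1 + 83.38x2 + 75.24x3 s.t.:
  112.7x1 + 83.9x2 + 64.1x3 ≥ 233.6   (octane-barrels)
  0.3x3 ≤ 0.2   (benzene volume)
  x1, x2, x3 ≥ 0.
At the optimum only isomerate is positive (MTBE, raffinate = 0). There the octane-barrels constraint is tight.
Optimal quantities: isomerate = 2.7843 barrels.
Objective = 83.38·2.7843 = 232.1549.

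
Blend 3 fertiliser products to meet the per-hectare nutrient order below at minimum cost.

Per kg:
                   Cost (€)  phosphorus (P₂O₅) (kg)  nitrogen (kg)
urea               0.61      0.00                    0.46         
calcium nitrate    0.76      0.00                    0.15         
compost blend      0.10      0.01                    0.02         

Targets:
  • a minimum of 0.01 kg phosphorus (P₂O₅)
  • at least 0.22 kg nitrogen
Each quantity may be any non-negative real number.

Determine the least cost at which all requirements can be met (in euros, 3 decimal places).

Let x1 = kg of urea, x2 = kg of calcium nitrate, x3 = kg of compost blend.
Minimise 0.61x1 + 0.76x2 + 0.1x3 s.t.:
  0.01x3 ≥ 0.01   (phosphorus (P₂O₅))
  0.46x1 + 0.15x2 + 0.02x3 ≥ 0.22   (nitrogen)
  x1, x2, x3 ≥ 0.
The minimum-cost mix takes nothing from calcium nitrate — only urea, compost blend. Binding constraints: phosphorus (P₂O₅) and nitrogen.
So urea = 0.4348 kg, compost blend = 1 kg.
Cost = 0.61·0.4348 + 0.1·1 = 0.36523.

€0.365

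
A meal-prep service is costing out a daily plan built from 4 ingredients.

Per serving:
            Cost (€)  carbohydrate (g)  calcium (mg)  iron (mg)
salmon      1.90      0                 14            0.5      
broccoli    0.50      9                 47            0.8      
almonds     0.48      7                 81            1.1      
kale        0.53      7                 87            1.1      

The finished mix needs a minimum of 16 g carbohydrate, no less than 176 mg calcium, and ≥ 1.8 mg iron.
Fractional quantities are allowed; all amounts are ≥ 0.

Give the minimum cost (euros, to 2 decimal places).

€1.08

Let x1 = servings of salmon, x2 = servings of broccoli, x3 = servings of almonds, x4 = servings of kale.
Minimize 1.9x1 + 0.5x2 + 0.48x3 + 0.53x4 s.t.:
  9x2 + 7x3 + 7x4 ≥ 16   (carbohydrate)
  14x1 + 47x2 + 81x3 + 87x4 ≥ 176   (calcium)
  0.5x1 + 0.8x2 + 1.1x3 + 1.1x4 ≥ 1.8   (iron)
  x1, x2, x3, x4 ≥ 0.
At the optimum only broccoli, almonds are positive (salmon, kale = 0). Binding constraints: carbohydrate and calcium.
That vertex is x2 = 0.16, x3 = 2.08.
Cost = 0.5·0.16 + 0.48·2.08 = 1.0784.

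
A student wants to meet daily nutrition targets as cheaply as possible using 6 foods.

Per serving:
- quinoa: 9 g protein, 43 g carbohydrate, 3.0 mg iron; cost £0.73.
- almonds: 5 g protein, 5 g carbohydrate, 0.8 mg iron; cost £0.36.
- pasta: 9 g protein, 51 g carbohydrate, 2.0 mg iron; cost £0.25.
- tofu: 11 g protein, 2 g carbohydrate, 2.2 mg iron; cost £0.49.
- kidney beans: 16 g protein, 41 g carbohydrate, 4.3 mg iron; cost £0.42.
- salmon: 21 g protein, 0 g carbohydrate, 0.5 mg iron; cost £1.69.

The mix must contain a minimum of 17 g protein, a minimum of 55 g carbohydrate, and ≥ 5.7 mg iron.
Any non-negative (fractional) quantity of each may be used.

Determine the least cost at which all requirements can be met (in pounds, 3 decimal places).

Let x1 = servings of quinoa, x2 = servings of almonds, x3 = servings of pasta, x4 = servings of tofu, x5 = servings of kidney beans, x6 = servings of salmon.
Minimize 0.73x1 + 0.36x2 + 0.25x3 + 0.49x4 + 0.42x5 + 1.69x6 s.t.:
  9x1 + 5x2 + 9x3 + 11x4 + 16x5 + 21x6 ≥ 17   (protein)
  43x1 + 5x2 + 51x3 + 2x4 + 41x5 ≥ 55   (carbohydrate)
  3x1 + 0.8x2 + 2x3 + 2.2x4 + 4.3x5 + 0.5x6 ≥ 5.7   (iron)
  x1, x2, x3, x4, x5, x6 ≥ 0.
At the optimum only pasta, kidney beans are positive (quinoa, almonds, tofu, salmon = 0). Binding constraints: carbohydrate and iron.
Solving gives x3 = 0.02039, x5 = 1.316.
Hence cost = 0.25·0.02039 + 0.42·1.316 = £0.55782.

£0.558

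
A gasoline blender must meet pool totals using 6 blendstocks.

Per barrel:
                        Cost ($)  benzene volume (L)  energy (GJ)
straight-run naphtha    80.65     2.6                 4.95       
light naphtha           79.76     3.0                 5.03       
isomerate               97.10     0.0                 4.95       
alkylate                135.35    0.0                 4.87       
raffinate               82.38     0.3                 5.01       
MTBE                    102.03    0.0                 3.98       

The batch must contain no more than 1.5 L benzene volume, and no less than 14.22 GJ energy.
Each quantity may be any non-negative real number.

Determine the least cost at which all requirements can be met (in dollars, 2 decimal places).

$233.11

Let x1 = barrels of straight-run naphtha, x2 = barrels of light naphtha, x3 = barrels of isomerate, x4 = barrels of alkylate, x5 = barrels of raffinate, x6 = barrels of MTBE.
min 80.65x1 + 79.76x2 + 97.1x3 + 135.35x4 + 82.38x5 + 102.03x6 subject to:
  2.6x1 + 3x2 + 0.3x5 ≤ 1.5   (benzene volume)
  4.95x1 + 5.03x2 + 4.95x3 + 4.87x4 + 5.01x5 + 3.98x6 ≥ 14.22   (energy)
  x1, x2, x3, x4, x5, x6 ≥ 0.
The optimal basis is {light naphtha, raffinate}; straight-run naphtha, isomerate, alkylate, MTBE drop out. The benzene volume and energy requirements are met with equality.
So light naphtha = 0.2403 barrels, raffinate = 2.597 barrels.
Cost = 79.76·0.2403 + 82.38·2.597 = 233.1072.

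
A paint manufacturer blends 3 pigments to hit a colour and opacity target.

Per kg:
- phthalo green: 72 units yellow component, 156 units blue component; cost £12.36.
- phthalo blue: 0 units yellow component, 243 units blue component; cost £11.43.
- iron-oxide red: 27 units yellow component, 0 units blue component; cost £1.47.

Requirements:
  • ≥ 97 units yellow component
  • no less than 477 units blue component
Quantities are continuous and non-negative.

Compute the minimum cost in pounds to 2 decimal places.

Treat it as an LP. Let x1 = kg of phthalo green, x2 = kg of phthalo blue, x3 = kg of iron-oxide red.
Minimise 12.36x1 + 11.43x2 + 1.47x3 with:
  72x1 + 27x3 ≥ 97   (yellow component)
  156x1 + 243x2 ≥ 477   (blue component)
  x1, x2, x3 ≥ 0.
The optimal basis is {phthalo blue, iron-oxide red}; phthalo green drops out. There the yellow component and blue component constraints are tight.
Solving gives x2 = 1.963, x3 = 3.593.
Hence cost = 11.43·1.963 + 1.47·3.593 = £27.7188.

£27.72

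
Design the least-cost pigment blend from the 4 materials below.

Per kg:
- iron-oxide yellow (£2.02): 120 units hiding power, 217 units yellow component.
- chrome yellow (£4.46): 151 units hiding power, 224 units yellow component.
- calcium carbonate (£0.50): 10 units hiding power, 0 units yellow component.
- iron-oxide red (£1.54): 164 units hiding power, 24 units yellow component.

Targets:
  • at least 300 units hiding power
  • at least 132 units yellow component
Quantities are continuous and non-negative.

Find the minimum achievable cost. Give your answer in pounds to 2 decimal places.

£3.21

Let x1 = kg of iron-oxide yellow, x2 = kg of chrome yellow, x3 = kg of calcium carbonate, x4 = kg of iron-oxide red.
Minimize 2.02x1 + 4.46x2 + 0.5x3 + 1.54x4 s.t.:
  120x1 + 151x2 + 10x3 + 164x4 ≥ 300   (hiding power)
  217x1 + 224x2 + 24x4 ≥ 132   (yellow component)
  x1, x2, x3, x4 ≥ 0.
The cheapest feasible vertex uses only iron-oxide yellow, iron-oxide red; chrome yellow, calcium carbonate are not used. Binding constraints: hiding power and yellow component.
Optimal quantities: iron-oxide yellow = 0.4417 kg, iron-oxide red = 1.506 kg.
Objective = 2.02·0.4417 + 1.54·1.506 = 3.2115.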